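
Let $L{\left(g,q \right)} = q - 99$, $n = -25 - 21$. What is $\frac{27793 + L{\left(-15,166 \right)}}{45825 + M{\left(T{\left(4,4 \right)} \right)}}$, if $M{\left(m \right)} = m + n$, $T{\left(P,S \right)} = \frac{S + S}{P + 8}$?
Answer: $\frac{83580}{137339} \approx 0.60857$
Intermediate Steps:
$n = -46$
$T{\left(P,S \right)} = \frac{2 S}{8 + P}$
$M{\left(m \right)} = -46 + m$ ($M{\left(m \right)} = m - 46 = -46 + m$)
$L{\left(g,q \right)} = -99 + q$
$\frac{27793 + L{\left(-15,166 \right)}}{45825 + M{\left(T{\left(4,4 \right)} \right)}} = \frac{27793 + \left(-99 + 166\right)}{45825 - \left(46 - \frac{8}{8 + 4}\right)} = \frac{27793 + 67}{45825 - \left(46 - \frac{8}{12}\right)} = \frac{27860}{45825 - \left(46 - \frac{2}{3}\right)} = \frac{27860}{45825 + \left(-46 + \frac{2}{3}\right)} = \frac{27860}{45825 - \frac{136}{3}} = \frac{27860}{\frac{137339}{3}} = 27860 \cdot \frac{3}{137339} = \frac{83580}{137339}$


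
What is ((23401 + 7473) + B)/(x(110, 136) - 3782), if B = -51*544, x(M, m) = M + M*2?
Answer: -1565/1726 ≈ -0.90672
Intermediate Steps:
x(M, m) = 3*M (x(M, m) = M + 2*M = 3*M)
B = -27744
((23401 + 7473) + B)/(x(110, 136) - 3782) = ((23401 + 7473) - 27744)/(3*110 - 3782) = (30874 - 27744)/(330 - 3782) = 3130/(-3452) = 3130*(-1/3452) = -1565/1726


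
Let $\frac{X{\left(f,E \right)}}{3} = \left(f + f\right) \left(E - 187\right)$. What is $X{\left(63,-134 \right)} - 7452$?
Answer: $-128790$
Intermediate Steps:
$X{\left(f,E \right)} = 6 f \left(-187 + E\right)$ ($X{\left(f,E \right)} = 3 \left(f + f\right) \left(E - 187\right) = 3 \cdot 2 f \left(-187 + E\right) = 6 f \left(-187 + E\right)$)
$X{\left(63,-134 \right)} - 7452 = 6 \cdot 63 \left(-187 - 134\right) - 7452 = 6 \cdot 63 \left(-321\right) - 7452 = -121338 - 7452 = -128790$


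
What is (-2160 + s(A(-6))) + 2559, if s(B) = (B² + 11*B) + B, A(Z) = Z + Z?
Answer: 399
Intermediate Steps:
A(Z) = 2*Z
s(B) = B² + 12*B
(-2160 + s(A(-6))) + 2559 = (-2160 + (2*(-6))*(12 + 2*(-6))) + 2559 = (-2160 - 12*(12 - 12)) + 2559 = (-2160 - 12*0) + 2559 = (-2160 + 0) + 2559 = -2160 + 2559 = 399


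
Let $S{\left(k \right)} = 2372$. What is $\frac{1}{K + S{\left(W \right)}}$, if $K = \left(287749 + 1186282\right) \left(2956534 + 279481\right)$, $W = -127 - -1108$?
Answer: $\frac{1}{4769986428837} \approx 2.0964 \cdot 10^{-13}$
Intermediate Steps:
$W = 981$ ($W = -127 + 1108 = 981$)
$K = 4769986426465$ ($K = 1474031 \cdot 3236015 = 4769986426465$)
$\frac{1}{K + S{\left(W \right)}} = \frac{1}{4769986426465 + 2372} = \frac{1}{4769986428837}$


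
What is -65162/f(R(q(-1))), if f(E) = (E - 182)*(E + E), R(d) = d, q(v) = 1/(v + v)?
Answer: -130324/365 ≈ -357.05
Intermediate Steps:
q(v) = 1/(2*v)
f(E) = 2*E*(-182 + E) (f(E) = (-182 + E)*(2*E) = 2*E*(-182 + E))
-65162/f(R(q(-1))) = -65162*(-1/(-182 + (1/2)/(-1))) = -65162*(-1/(-182 + (1/2)*(-1))) = -65162*(-1/(-182 - 1/2)) = -65162/(2*(-1/2)*(-365/2)) = -65162/365/2 = -65162*2/365 = -130324/365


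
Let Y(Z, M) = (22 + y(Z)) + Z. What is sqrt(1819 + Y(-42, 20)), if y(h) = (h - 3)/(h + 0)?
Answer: sqrt(352814)/14 ≈ 42.427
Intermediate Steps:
y(h) = (-3 + h)/h
Y(Z, M) = 22 + Z + (-3 + Z)/Z (Y(Z, M) = (22 + (-3 + Z)/Z) + Z = 22 + Z + (-3 + Z)/Z)
sqrt(1819 + Y(-42, 20)) = sqrt(1819 + (23 - 42 - 3/(-42))) = sqrt(1819 + (23 - 42 - 3*(-1/42))) = sqrt(1819 + (23 - 42 + 1/14)) = sqrt(1819 - 265/14) = sqrt(25201/14) = sqrt(352814)/14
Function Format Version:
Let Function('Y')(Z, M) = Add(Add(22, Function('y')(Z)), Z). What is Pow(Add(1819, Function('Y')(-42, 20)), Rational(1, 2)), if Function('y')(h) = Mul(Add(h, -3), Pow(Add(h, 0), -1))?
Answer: Mul(Rational(1, 14), Pow(352814, Rational(1, 2))) ≈ 42.427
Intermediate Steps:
Function('y')(h) = Mul(Pow(h, -1), Add(-3, h)) (Function('y')(h) = Mul(Add(-3, h), Pow(h, -1)) = Mul(Pow(h, -1), Add(-3, h)))
Function('Y')(Z, M) = Add(22, Z, Mul(Pow(Z, -1), Add(-3, Z))) (Function('Y')(Z, M) = Add(Add(22, Mul(Pow(Z, -1), Add(-3, Z))), Z) = Add(22, Z, Mul(Pow(Z, -1), Add(-3, Z))))
Pow(Add(1819, Function('Y')(-42, 20)), Rational(1, 2)) = Pow(Add(1819, Add(23, -42, Mul(-3, Pow(-42, -1)))), Rational(1, 2)) = Pow(Add(1819, Add(23, -42, Mul(-3, Rational(-1, 42)))), Rational(1, 2)) = Pow(Add(1819, Add(23, -42, Rational(1, 14))), Rational(1, 2)) = Pow(Add(1819, Rational(-265, 14)), Rational(1, 2)) = Pow(Rational(25201, 14), Rational(1, 2)) = Mul(Rational(1, 14), Pow(352814, Rational(1, 2)))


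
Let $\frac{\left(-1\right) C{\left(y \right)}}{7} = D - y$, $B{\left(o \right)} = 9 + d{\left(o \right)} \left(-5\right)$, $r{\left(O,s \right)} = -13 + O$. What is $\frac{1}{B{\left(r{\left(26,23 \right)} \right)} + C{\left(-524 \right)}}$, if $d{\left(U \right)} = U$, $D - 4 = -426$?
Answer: $- \frac{1}{770} \approx -0.0012987$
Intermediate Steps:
$D = -422$ ($D = 4 - 426 = -422$)
$B{\left(o \right)} = 9 - 5 o$ ($B{\left(o \right)} = 9 + o \left(-5\right) = 9 - 5 o$)
$C{\left(y \right)} = 2954 + 7 y$ ($C{\left(y \right)} = - 7 \left(-422 - y\right) = 2954 + 7 y$)
$\frac{1}{B{\left(r{\left(26,23 \right)} \right)} + C{\left(-524 \right)}} = \frac{1}{\left(9 - 5 \left(-13 + 26\right)\right) + \left(2954 + 7 \left(-524\right)\right)} = \frac{1}{\left(9 - 65\right) + \left(2954 - 3668\right)} = \frac{1}{\left(9 - 65\right) - 714} = \frac{1}{-56 - 714} = \frac{1}{-770} = - \frac{1}{770}$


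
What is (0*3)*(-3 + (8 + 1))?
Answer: 0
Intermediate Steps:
(0*3)*(-3 + (8 + 1)) = 0*(-3 + 9) = 0*6 = 0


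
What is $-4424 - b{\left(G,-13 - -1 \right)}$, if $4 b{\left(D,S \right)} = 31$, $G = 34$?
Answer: $- \frac{17727}{4} \approx -4431.8$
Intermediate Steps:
$b{\left(D,S \right)} = \frac{31}{4}$ ($b{\left(D,S \right)} = \frac{1}{4} \cdot 31 = \frac{31}{4}$)
$-4424 - b{\left(G,-13 - -1 \right)} = -4424 - \frac{31}{4} = - \frac{17727}{4}$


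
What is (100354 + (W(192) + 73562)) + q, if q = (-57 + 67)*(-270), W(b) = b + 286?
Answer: 171694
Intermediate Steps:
W(b) = 286 + b
q = -2700 (q = 10*(-270) = -2700)
(100354 + (W(192) + 73562)) + q = (100354 + ((286 + 192) + 73562)) - 2700 = (100354 + (478 + 73562)) - 2700 = (100354 + 74040) - 2700 = 174394 - 2700 = 171694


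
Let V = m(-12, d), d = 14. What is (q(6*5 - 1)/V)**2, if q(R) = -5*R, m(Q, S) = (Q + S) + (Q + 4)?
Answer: 21025/36 ≈ 584.03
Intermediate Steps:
m(Q, S) = 4 + S + 2*Q (m(Q, S) = (Q + S) + (4 + Q) = 4 + S + 2*Q)
V = -6 (V = 4 + 14 + 2*(-12) = 4 + 14 - 24 = -6)
(q(6*5 - 1)/V)**2 = (-5*(6*5 - 1)/(-6))**2 = (-5*(30 - 1)*(-1/6))**2 = (-5*29*(-1/6))**2 = (-145*(-1/6))**2 = (145/6)**2 = 21025/36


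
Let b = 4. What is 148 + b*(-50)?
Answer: -52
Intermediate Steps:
148 + b*(-50) = 148 + 4*(-50) = 148 - 200 = -52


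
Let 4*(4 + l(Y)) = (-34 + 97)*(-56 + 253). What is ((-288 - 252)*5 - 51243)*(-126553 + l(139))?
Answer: 26637970431/4 ≈ 6.6595e+9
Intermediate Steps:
l(Y) = 12395/4 (l(Y) = -4 + ((-34 + 97)*(-56 + 253))/4 = -4 + (63*197)/4 = -4 + (¼)*12411 = -4 + 12411/4 = 12395/4)
((-288 - 252)*5 - 51243)*(-126553 + l(139)) = ((-288 - 252)*5 - 51243)*(-126553 + 12395/4) = (-540*5 - 51243)*(-493817/4) = (-2700 - 51243)*(-493817/4) = -53943*(-493817/4) = 26637970431/4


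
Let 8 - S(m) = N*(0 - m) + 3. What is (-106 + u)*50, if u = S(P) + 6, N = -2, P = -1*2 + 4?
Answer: -4950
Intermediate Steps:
P = 2 (P = -2 + 4 = 2)
S(m) = 5 - 2*m (S(m) = 8 - (-2*(0 - m) + 3) = 8 - (-(-2)*m + 3) = 8 - (2*m + 3) = 8 - (3 + 2*m) = 8 + (-3 - 2*m) = 5 - 2*m)
u = 7 (u = (5 - 2*2) + 6 = (5 - 4) + 6 = 1 + 6 = 7)
(-106 + u)*50 = (-106 + 7)*50 = -99*50 = -4950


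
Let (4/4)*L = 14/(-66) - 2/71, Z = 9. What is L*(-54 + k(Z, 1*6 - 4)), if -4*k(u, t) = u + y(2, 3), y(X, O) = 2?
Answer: 127801/9372 ≈ 13.636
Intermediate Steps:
L = -563/2343 (L = 14/(-66) - 2/71 = 14*(-1/66) - 2*1/71 = -7/33 - 2/71 = -563/2343 ≈ -0.24029)
k(u, t) = -½ - u/4 (k(u, t) = -(u + 2)/4 = -(2 + u)/4 = -½ - u/4)
L*(-54 + k(Z, 1*6 - 4)) = -563*(-54 + (-½ - ¼*9))/2343 = -563*(-54 + (-½ - 9/4))/2343 = -563*(-54 - 11/4)/2343 = -563/2343*(-227/4) = 127801/9372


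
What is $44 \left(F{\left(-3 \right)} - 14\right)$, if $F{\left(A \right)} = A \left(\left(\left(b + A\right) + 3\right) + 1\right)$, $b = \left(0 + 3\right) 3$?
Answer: $-1936$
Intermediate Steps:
$b = 9$ ($b = 3 \cdot 3 = 9$)
$F{\left(A \right)} = A \left(13 + A\right)$ ($F{\left(A \right)} = A \left(\left(\left(9 + A\right) + 3\right) + 1\right) = A \left(\left(12 + A\right) + 1\right) = A \left(13 + A\right)$)
$44 \left(F{\left(-3 \right)} - 14\right) = 44 \left(- 3 \left(13 - 3\right) - 14\right) = 44 \left(\left(-3\right) 10 - 14\right) = 44 \left(-30 - 14\right) = 44 \left(-44\right) = -1936$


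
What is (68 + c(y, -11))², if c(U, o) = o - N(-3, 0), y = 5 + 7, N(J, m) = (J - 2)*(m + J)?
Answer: 1764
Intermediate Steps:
N(J, m) = (-2 + J)*(J + m)
y = 12
c(U, o) = -15 + o (c(U, o) = o - ((-3)² - 2*(-3) - 2*0 - 3*0) = o - (9 + 6 + 0 + 0) = o - 1*15 = o - 15 = -15 + o)
(68 + c(y, -11))² = (68 + (-15 - 11))² = (68 - 26)² = 42² = 1764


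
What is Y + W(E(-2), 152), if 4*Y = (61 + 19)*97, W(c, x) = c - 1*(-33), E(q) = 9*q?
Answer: 1955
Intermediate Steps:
W(c, x) = 33 + c (W(c, x) = c + 33 = 33 + c)
Y = 1940 (Y = ((61 + 19)*97)/4 = (80*97)/4 = (¼)*7760 = 1940)
Y + W(E(-2), 152) = 1940 + (33 + 9*(-2)) = 1940 + (33 - 18) = 1940 + 15 = 1955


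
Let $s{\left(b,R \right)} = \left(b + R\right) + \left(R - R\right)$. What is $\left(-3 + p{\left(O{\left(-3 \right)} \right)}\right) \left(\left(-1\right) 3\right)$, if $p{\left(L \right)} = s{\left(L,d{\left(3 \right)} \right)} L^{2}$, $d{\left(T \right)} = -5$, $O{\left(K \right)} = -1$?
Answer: $27$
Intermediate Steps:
$s{\left(b,R \right)} = R + b$ ($s{\left(b,R \right)} = \left(R + b\right) + 0 = R + b$)
$p{\left(L \right)} = L^{2} \left(-5 + L\right)$ ($p{\left(L \right)} = \left(-5 + L\right) L^{2} = L^{2} \left(-5 + L\right)$)
$\left(-3 + p{\left(O{\left(-3 \right)} \right)}\right) \left(\left(-1\right) 3\right) = \left(-3 + \left(-1\right)^{2} \left(-5 - 1\right)\right) \left(\left(-1\right) 3\right) = \left(-3 + 1 \left(-6\right)\right) \left(-3\right) = \left(-3 - 6\right) \left(-3\right) = \left(-9\right) \left(-3\right) = 27$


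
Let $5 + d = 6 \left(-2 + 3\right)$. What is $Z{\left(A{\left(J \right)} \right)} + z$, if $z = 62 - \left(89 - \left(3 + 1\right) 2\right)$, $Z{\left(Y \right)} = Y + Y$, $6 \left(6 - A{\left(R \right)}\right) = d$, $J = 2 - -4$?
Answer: $- \frac{22}{3} \approx -7.3333$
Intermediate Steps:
$J = 6$ ($J = 2 + 4 = 6$)
$d = 1$ ($d = -5 + 6 \left(-2 + 3\right) = -5 + 6 \cdot 1 = -5 + 6 = 1$)
$A{\left(R \right)} = \frac{35}{6}$ ($A{\left(R \right)} = 6 - \frac{1}{6} = \frac{35}{6}$)
$Z{\left(Y \right)} = 2 Y$
$z = -19$ ($z = 62 + \left(-89 + 4 \cdot 2\right) = 62 + \left(-89 + 8\right) = 62 - 81 = -19$)
$Z{\left(A{\left(J \right)} \right)} + z = 2 \cdot \frac{35}{6} - 19 = \frac{35}{3} - 19 = - \frac{22}{3}$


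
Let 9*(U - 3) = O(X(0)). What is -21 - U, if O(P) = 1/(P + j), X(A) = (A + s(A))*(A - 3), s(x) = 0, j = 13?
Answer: -2809/117 ≈ -24.009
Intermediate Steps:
X(A) = A*(-3 + A) (X(A) = (A + 0)*(A - 3) = A*(-3 + A))
O(P) = 1/(13 + P) (O(P) = 1/(P + 13) = 1/(13 + P))
U = 352/117 (U = 3 + 1/(9*(13 + 0*(-3 + 0))) = 3 + 1/(9*(13 + 0*(-3))) = 3 + 1/(9*(13 + 0)) = 3 + (⅑)/13 = 3 + (⅑)*(1/13) = 3 + 1/117 = 352/117 ≈ 3.0085)
-21 - U = -21 - 1*352/117 = -21 - 352/117 = -2809/117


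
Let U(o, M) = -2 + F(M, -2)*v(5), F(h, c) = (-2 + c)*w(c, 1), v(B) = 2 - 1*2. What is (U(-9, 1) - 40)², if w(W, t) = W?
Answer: 1764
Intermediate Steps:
v(B) = 0 (v(B) = 2 - 2 = 0)
F(h, c) = c*(-2 + c) (F(h, c) = (-2 + c)*c = c*(-2 + c))
U(o, M) = -2 (U(o, M) = -2 - 2*(-2 - 2)*0 = -2 - 2*(-4)*0 = -2 + 8*0 = -2 + 0 = -2)
(U(-9, 1) - 40)² = (-2 - 40)² = (-42)² = 1764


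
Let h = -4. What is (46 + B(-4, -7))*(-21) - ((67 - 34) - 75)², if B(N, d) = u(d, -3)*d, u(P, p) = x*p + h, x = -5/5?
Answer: -2877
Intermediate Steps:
x = -1 (x = -5*⅕ = -1)
u(P, p) = -4 - p (u(P, p) = -p - 4 = -4 - p)
B(N, d) = -d (B(N, d) = (-4 - 1*(-3))*d = (-4 + 3)*d = -d)
(46 + B(-4, -7))*(-21) - ((67 - 34) - 75)² = (46 - 1*(-7))*(-21) - ((67 - 34) - 75)² = (46 + 7)*(-21) - (33 - 75)² = 53*(-21) - 1*(-42)² = -1113 - 1*1764 = -1113 - 1764 = -2877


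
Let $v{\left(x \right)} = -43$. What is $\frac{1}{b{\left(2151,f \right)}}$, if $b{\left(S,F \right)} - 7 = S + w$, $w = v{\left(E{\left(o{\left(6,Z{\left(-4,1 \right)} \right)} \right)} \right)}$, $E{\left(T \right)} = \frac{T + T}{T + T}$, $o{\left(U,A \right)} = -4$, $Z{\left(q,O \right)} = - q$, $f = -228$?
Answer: $\frac{1}{2115} \approx 0.00047281$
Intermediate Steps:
$E{\left(T \right)} = 1$ ($E{\left(T \right)} = \frac{2 T}{2 T} = 2 T \frac{1}{2 T} = 1$)
$w = -43$
$b{\left(S,F \right)} = -36 + S$ ($b{\left(S,F \right)} = 7 + \left(S - 43\right) = 7 + \left(-43 + S\right) = -36 + S$)
$\frac{1}{b{\left(2151,f \right)}} = \frac{1}{-36 + 2151} = \frac{1}{2115}$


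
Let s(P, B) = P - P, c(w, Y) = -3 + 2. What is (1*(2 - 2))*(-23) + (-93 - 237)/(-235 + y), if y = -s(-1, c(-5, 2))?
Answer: 66/47 ≈ 1.4043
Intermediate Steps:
c(w, Y) = -1
s(P, B) = 0
y = 0 (y = -1*0 = 0)
(1*(2 - 2))*(-23) + (-93 - 237)/(-235 + y) = (1*(2 - 2))*(-23) + (-93 - 237)/(-235 + 0) = (1*0)*(-23) - 330/(-235) = 0*(-23) - 330*(-1/235) = 0 + 66/47 = 66/47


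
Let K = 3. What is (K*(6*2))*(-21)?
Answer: -756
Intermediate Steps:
(K*(6*2))*(-21) = (3*(6*2))*(-21) = (3*12)*(-21) = 36*(-21) = -756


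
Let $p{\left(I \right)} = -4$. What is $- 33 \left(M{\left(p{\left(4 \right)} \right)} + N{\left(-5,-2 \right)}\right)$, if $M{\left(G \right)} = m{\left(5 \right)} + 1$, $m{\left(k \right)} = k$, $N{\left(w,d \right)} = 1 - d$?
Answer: $-297$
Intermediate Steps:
$M{\left(G \right)} = 6$ ($M{\left(G \right)} = 5 + 1 = 6$)
$- 33 \left(M{\left(p{\left(4 \right)} \right)} + N{\left(-5,-2 \right)}\right) = - 33 \left(6 + \left(1 - -2\right)\right) = - 33 \left(6 + \left(1 + 2\right)\right) = - 33 \left(6 + 3\right) = \left(-33\right) 9 = -297$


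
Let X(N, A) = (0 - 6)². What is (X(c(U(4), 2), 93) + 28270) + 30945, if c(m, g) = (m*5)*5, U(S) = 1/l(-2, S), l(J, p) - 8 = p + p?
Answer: 59251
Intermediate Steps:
l(J, p) = 8 + 2*p (l(J, p) = 8 + (p + p) = 8 + 2*p)
U(S) = 1/(8 + 2*S)
c(m, g) = 25*m (c(m, g) = (5*m)*5 = 25*m)
X(N, A) = 36 (X(N, A) = (-6)² = 36)
(X(c(U(4), 2), 93) + 28270) + 30945 = (36 + 28270) + 30945 = 28306 + 30945 = 59251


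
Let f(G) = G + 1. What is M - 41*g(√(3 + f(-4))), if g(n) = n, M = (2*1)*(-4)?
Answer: -8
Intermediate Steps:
f(G) = 1 + G
M = -8 (M = 2*(-4) = -8)
M - 41*g(√(3 + f(-4))) = -8 - 41*√(3 + (1 - 4)) = -8 - 41*√(3 - 3) = -8 - 41*√0 = -8 - 41*0 = -8 + 0 = -8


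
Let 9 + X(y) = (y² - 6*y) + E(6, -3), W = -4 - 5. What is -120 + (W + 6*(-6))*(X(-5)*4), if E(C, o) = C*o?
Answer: -5160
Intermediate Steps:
W = -9
X(y) = -27 + y² - 6*y (X(y) = -9 + ((y² - 6*y) + 6*(-3)) = -9 + ((y² - 6*y) - 18) = -9 + (-18 + y² - 6*y) = -27 + y² - 6*y)
-120 + (W + 6*(-6))*(X(-5)*4) = -120 + (-9 + 6*(-6))*((-27 + (-5)² - 6*(-5))*4) = -120 + (-9 - 36)*((-27 + 25 + 30)*4) = -120 - 1260*4 = -120 - 45*112 = -120 - 5040 = -5160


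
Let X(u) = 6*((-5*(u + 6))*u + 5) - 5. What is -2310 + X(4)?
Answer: -3485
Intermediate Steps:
X(u) = 25 + 6*u*(-30 - 5*u) (X(u) = 6*((-5*(6 + u))*u + 5) - 5 = 6*((-30 - 5*u)*u + 5) - 5 = 6*(u*(-30 - 5*u) + 5) - 5 = 6*(5 + u*(-30 - 5*u)) - 5 = (30 + 6*u*(-30 - 5*u)) - 5 = 25 + 6*u*(-30 - 5*u))
-2310 + X(4) = -2310 + (25 - 180*4 - 30*4**2) = -2310 + (25 - 720 - 30*16) = -2310 + (25 - 720 - 480) = -2310 - 1175 = -3485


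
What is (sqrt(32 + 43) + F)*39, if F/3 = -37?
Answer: -4329 + 195*sqrt(3) ≈ -3991.3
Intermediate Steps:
F = -111 (F = 3*(-37) = -111)
(sqrt(32 + 43) + F)*39 = (sqrt(32 + 43) - 111)*39 = (sqrt(75) - 111)*39 = (5*sqrt(3) - 111)*39 = (-111 + 5*sqrt(3))*39 = -4329 + 195*sqrt(3)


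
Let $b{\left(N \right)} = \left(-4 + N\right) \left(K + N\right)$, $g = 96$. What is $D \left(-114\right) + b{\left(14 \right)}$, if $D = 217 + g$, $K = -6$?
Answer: $-35602$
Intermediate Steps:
$D = 313$ ($D = 217 + 96 = 313$)
$b{\left(N \right)} = \left(-6 + N\right) \left(-4 + N\right)$ ($b{\left(N \right)} = \left(-4 + N\right) \left(-6 + N\right) = \left(-6 + N\right) \left(-4 + N\right)$)
$D \left(-114\right) + b{\left(14 \right)} = 313 \left(-114\right) + \left(24 + 14^{2} - 140\right) = -35682 + \left(24 + 196 - 140\right) = -35682 + 80 = -35602$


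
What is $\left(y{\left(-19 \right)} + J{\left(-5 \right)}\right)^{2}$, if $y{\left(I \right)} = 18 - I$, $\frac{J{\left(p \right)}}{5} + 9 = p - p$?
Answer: $64$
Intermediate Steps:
$J{\left(p \right)} = -45$ ($J{\left(p \right)} = -45 + 5 \left(p - p\right) = -45 + 5 \cdot 0 = -45 + 0 = -45$)
$\left(y{\left(-19 \right)} + J{\left(-5 \right)}\right)^{2} = \left(\left(18 - -19\right) - 45\right)^{2} = \left(\left(18 + 19\right) - 45\right)^{2} = \left(37 - 45\right)^{2} = \left(-8\right)^{2} = 64$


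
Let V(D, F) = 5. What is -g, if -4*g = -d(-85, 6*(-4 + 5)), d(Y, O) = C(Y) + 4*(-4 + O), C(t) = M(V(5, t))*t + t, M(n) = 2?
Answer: 247/4 ≈ 61.750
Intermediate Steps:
C(t) = 3*t (C(t) = 2*t + t = 3*t)
d(Y, O) = -16 + 3*Y + 4*O (d(Y, O) = 3*Y + 4*(-4 + O) = 3*Y + (-16 + 4*O) = -16 + 3*Y + 4*O)
g = -247/4 (g = -(-1)*(-16 + 3*(-85) + 4*(6*(-4 + 5)))/4 = -(-1)*(-16 - 255 + 4*(6*1))/4 = -(-1)*(-16 - 255 + 4*6)/4 = -(-1)*(-16 - 255 + 24)/4 = -(-1)*(-247)/4 = -1/4*247 = -247/4 ≈ -61.750)
-g = -1*(-247/4) = 247/4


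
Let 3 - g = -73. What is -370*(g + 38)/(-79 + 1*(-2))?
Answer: 14060/27 ≈ 520.74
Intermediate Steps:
g = 76 (g = 3 - 1*(-73) = 3 + 73 = 76)
-370*(g + 38)/(-79 + 1*(-2)) = -370*(76 + 38)/(-79 + 1*(-2)) = -42180/(-79 - 2) = -42180/(-81) = -42180*(-1)/81 = -370*(-38/27) = 14060/27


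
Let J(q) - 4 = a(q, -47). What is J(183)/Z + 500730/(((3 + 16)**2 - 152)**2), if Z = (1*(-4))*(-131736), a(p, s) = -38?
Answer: 11993417453/1046247312 ≈ 11.463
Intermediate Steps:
J(q) = -34 (J(q) = 4 - 38 = -34)
Z = 526944 (Z = -4*(-131736) = 526944)
J(183)/Z + 500730/(((3 + 16)**2 - 152)**2) = -34/526944 + 500730/(((3 + 16)**2 - 152)**2) = -34*1/526944 + 500730/((19**2 - 152)**2) = -17/263472 + 500730/((361 - 152)**2) = -17/263472 + 500730/(209**2) = -17/263472 + 500730/43681 = 11993417453/1046247312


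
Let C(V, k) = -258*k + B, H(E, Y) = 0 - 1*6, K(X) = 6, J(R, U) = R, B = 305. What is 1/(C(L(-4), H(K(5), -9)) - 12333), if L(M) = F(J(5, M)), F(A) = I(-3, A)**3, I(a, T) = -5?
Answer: -1/10480 ≈ -9.5420e-5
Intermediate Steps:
F(A) = -125 (F(A) = (-5)**3 = -125)
L(M) = -125
H(E, Y) = -6 (H(E, Y) = 0 - 6 = -6)
C(V, k) = 305 - 258*k (C(V, k) = -258*k + 305 = 305 - 258*k)
1/(C(L(-4), H(K(5), -9)) - 12333) = 1/((305 - 258*(-6)) - 12333) = 1/((305 + 1548) - 12333) = 1/(1853 - 12333) = 1/(-10480) = -1/10480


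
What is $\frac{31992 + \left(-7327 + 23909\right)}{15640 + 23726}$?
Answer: $\frac{24287}{19683} \approx 1.2339$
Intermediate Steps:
$\frac{31992 + \left(-7327 + 23909\right)}{15640 + 23726} = \frac{31992 + 16582}{39366} = 48574 \cdot \frac{1}{39366} = \frac{24287}{19683}$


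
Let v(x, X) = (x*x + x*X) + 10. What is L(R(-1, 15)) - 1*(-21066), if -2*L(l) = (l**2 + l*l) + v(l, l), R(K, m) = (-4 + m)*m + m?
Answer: -43739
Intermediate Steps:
v(x, X) = 10 + x**2 + X*x (v(x, X) = (x**2 + X*x) + 10 = 10 + x**2 + X*x)
R(K, m) = m + m*(-4 + m) (R(K, m) = m*(-4 + m) + m = m + m*(-4 + m))
L(l) = -5 - 2*l**2 (L(l) = -((l**2 + l*l) + (10 + l**2 + l*l))/2 = -((l**2 + l**2) + (10 + l**2 + l**2))/2 = -(2*l**2 + (10 + 2*l**2))/2 = -(10 + 4*l**2)/2 = -5 - 2*l**2)
L(R(-1, 15)) - 1*(-21066) = (-5 - 2*225*(-3 + 15)**2) - 1*(-21066) = (-5 - 2*(15*12)**2) + 21066 = (-5 - 2*180**2) + 21066 = (-5 - 2*32400) + 21066 = (-5 - 64800) + 21066 = -64805 + 21066 = -43739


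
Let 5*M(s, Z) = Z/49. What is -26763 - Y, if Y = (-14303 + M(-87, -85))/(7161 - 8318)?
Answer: -1517975623/56693 ≈ -26775.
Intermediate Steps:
M(s, Z) = Z/245 (M(s, Z) = (Z/49)/5 = Z/245)
Y = 700864/56693 (Y = (-14303 + (1/245)*(-85))/(7161 - 8318) = (-14303 - 17/49)/(-1157) = -700864/49*(-1/1157) = 700864/56693 ≈ 12.362)
-26763 - Y = -26763 - 1*700864/56693 = -26763 - 700864/56693 = -1517975623/56693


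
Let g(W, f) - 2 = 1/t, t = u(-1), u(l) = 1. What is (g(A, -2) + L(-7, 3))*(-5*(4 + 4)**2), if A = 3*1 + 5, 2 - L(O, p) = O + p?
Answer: -2880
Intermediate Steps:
L(O, p) = 2 - O - p (L(O, p) = 2 - (O + p) = 2 + (-O - p) = 2 - O - p)
t = 1
A = 8 (A = 3 + 5 = 8)
g(W, f) = 3 (g(W, f) = 2 + 1/1 = 2 + 1 = 3)
(g(A, -2) + L(-7, 3))*(-5*(4 + 4)**2) = (3 + (2 - 1*(-7) - 1*3))*(-5*(4 + 4)**2) = (3 + (2 + 7 - 3))*(-5*8**2) = (3 + 6)*(-5*64) = 9*(-320) = -2880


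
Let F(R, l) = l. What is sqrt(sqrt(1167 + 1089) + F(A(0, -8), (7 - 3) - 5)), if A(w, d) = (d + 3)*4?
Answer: sqrt(-1 + 4*sqrt(141)) ≈ 6.8189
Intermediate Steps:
A(w, d) = 12 + 4*d (A(w, d) = (3 + d)*4 = 12 + 4*d)
sqrt(sqrt(1167 + 1089) + F(A(0, -8), (7 - 3) - 5)) = sqrt(sqrt(1167 + 1089) + ((7 - 3) - 5)) = sqrt(sqrt(2256) + (4 - 5)) = sqrt(4*sqrt(141) - 1) = sqrt(-1 + 4*sqrt(141))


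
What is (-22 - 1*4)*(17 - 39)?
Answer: 572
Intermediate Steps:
(-22 - 1*4)*(17 - 39) = (-22 - 4)*(-22) = -26*(-22) = 572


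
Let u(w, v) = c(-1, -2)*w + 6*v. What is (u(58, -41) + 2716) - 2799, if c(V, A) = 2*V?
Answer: -445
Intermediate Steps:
u(w, v) = -2*w + 6*v (u(w, v) = (2*(-1))*w + 6*v = -2*w + 6*v)
(u(58, -41) + 2716) - 2799 = ((-2*58 + 6*(-41)) + 2716) - 2799 = ((-116 - 246) + 2716) - 2799 = (-362 + 2716) - 2799 = 2354 - 2799 = -445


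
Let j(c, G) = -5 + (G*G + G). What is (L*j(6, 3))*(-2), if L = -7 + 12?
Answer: -70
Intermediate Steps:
L = 5
j(c, G) = -5 + G + G² (j(c, G) = -5 + (G² + G) = -5 + (G + G²) = -5 + G + G²)
(L*j(6, 3))*(-2) = (5*(-5 + 3 + 3²))*(-2) = (5*(-5 + 3 + 9))*(-2) = (5*7)*(-2) = 35*(-2) = -70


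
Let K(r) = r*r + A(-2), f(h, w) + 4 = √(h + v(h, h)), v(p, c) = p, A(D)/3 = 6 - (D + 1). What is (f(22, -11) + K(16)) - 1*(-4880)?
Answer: 5153 + 2*√11 ≈ 5159.6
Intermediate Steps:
A(D) = 15 - 3*D (A(D) = 3*(6 - (D + 1)) = 3*(6 - (1 + D)) = 3*(6 + (-1 - D)) = 3*(5 - D) = 15 - 3*D)
f(h, w) = -4 + √2*√h (f(h, w) = -4 + √(h + h) = -4 + √(2*h) = -4 + √2*√h)
K(r) = 21 + r² (K(r) = r*r + (15 - 3*(-2)) = r² + (15 + 6) = r² + 21 = 21 + r²)
(f(22, -11) + K(16)) - 1*(-4880) = ((-4 + √2*√22) + (21 + 16²)) - 1*(-4880) = ((-4 + 2*√11) + (21 + 256)) + 4880 = ((-4 + 2*√11) + 277) + 4880 = (273 + 2*√11) + 4880 = 5153 + 2*√11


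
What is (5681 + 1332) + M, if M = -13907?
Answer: -6894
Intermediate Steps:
(5681 + 1332) + M = (5681 + 1332) - 13907 = 7013 - 13907 = -6894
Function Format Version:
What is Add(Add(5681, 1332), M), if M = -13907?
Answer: -6894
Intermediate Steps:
Add(Add(5681, 1332), M) = Add(Add(5681, 1332), -13907) = Add(7013, -13907) = -6894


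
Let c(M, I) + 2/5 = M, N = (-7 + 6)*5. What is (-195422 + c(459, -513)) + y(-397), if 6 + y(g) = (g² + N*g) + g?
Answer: -178862/5 ≈ -35772.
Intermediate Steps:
N = -5 (N = -1*5 = -5)
c(M, I) = -⅖ + M
y(g) = -6 + g² - 4*g (y(g) = -6 + ((g² - 5*g) + g) = -6 + (g² - 4*g) = -6 + g² - 4*g)
(-195422 + c(459, -513)) + y(-397) = (-195422 + (-⅖ + 459)) + (-6 + (-397)² - 4*(-397)) = (-195422 + 2293/5) + (-6 + 157609 + 1588) = -974817/5 + 159191 = -178862/5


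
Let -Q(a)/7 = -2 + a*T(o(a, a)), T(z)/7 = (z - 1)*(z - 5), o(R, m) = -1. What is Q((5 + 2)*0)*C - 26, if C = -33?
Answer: -488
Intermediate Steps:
T(z) = 7*(-1 + z)*(-5 + z) (T(z) = 7*((z - 1)*(z - 5)) = 7*((-1 + z)*(-5 + z)) = 7*(-1 + z)*(-5 + z))
Q(a) = 14 - 588*a (Q(a) = -7*(-2 + a*(35 - 42*(-1) + 7*(-1)²)) = -7*(-2 + a*(35 + 42 + 7*1)) = -7*(-2 + a*(35 + 42 + 7)) = -7*(-2 + a*84) = -7*(-2 + 84*a) = 14 - 588*a)
Q((5 + 2)*0)*C - 26 = (14 - 588*(5 + 2)*0)*(-33) - 26 = (14 - 4116*0)*(-33) - 26 = (14 - 588*0)*(-33) - 26 = (14 + 0)*(-33) - 26 = 14*(-33) - 26 = -462 - 26 = -488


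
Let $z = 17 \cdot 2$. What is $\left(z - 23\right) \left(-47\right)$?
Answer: $-517$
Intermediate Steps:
$z = 34$
$\left(z - 23\right) \left(-47\right) = \left(34 - 23\right) \left(-47\right) = 11 \left(-47\right) = -517$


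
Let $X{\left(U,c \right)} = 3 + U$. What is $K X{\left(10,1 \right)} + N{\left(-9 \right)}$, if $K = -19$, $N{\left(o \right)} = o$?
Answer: $-256$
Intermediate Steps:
$K X{\left(10,1 \right)} + N{\left(-9 \right)} = - 19 \left(3 + 10\right) - 9 = \left(-19\right) 13 - 9 = -247 - 9 = -256$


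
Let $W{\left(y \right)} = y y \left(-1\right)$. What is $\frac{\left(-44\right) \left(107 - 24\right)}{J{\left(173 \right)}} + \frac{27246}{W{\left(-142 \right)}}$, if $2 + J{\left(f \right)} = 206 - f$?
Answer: $- \frac{37241777}{312542} \approx -119.16$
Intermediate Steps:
$W{\left(y \right)} = - y^{2}$ ($W{\left(y \right)} = y^{2} \left(-1\right) = - y^{2}$)
$J{\left(f \right)} = 204 - f$ ($J{\left(f \right)} = -2 - \left(-206 + f\right) = 204 - f$)
$\frac{\left(-44\right) \left(107 - 24\right)}{J{\left(173 \right)}} + \frac{27246}{W{\left(-142 \right)}} = \frac{\left(-44\right) \left(107 - 24\right)}{204 - 173} + \frac{27246}{\left(-1\right) \left(-142\right)^{2}} = \frac{\left(-44\right) 83}{204 - 173} + \frac{27246}{\left(-1\right) 20164} = - \frac{3652}{31} + \frac{27246}{-20164} = \left(-3652\right) \frac{1}{31} + 27246 \left(- \frac{1}{20164}\right) = - \frac{3652}{31} - \frac{13623}{10082} = - \frac{37241777}{312542}$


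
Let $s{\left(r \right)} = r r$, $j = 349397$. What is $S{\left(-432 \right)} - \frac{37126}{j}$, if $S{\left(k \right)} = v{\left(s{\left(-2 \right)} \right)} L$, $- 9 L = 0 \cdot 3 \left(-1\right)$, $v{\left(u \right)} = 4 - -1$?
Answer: $- \frac{37126}{349397} \approx -0.10626$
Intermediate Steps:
$s{\left(r \right)} = r^{2}$
$v{\left(u \right)} = 5$ ($v{\left(u \right)} = 4 + 1 = 5$)
$L = 0$ ($L = - \frac{0 \cdot 3 \left(-1\right)}{9} = - \frac{0 \left(-1\right)}{9} = \left(- \frac{1}{9}\right) 0 = 0$)
$S{\left(k \right)} = 0$ ($S{\left(k \right)} = 5 \cdot 0 = 0$)
$S{\left(-432 \right)} - \frac{37126}{j} = 0 - \frac{37126}{349397} = - \frac{37126}{349397}$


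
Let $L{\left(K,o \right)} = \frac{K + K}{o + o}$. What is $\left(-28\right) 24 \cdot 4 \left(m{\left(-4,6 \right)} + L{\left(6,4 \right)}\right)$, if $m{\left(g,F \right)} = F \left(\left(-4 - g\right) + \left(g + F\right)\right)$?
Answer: $-36288$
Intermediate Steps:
$L{\left(K,o \right)} = \frac{K}{o}$ ($L{\left(K,o \right)} = \frac{2 K}{2 o} = 2 K \frac{1}{2 o} = \frac{K}{o}$)
$m{\left(g,F \right)} = F \left(-4 + F\right)$ ($m{\left(g,F \right)} = F \left(\left(-4 - g\right) + \left(F + g\right)\right) = F \left(-4 + F\right)$)
$\left(-28\right) 24 \cdot 4 \left(m{\left(-4,6 \right)} + L{\left(6,4 \right)}\right) = \left(-28\right) 24 \cdot 4 \left(6 \left(-4 + 6\right) + \frac{6}{4}\right) = - 672 \cdot 4 \left(6 \cdot 2 + 6 \cdot \frac{1}{4}\right) = - 672 \cdot 4 \left(12 + \frac{3}{2}\right) = - 672 \cdot 4 \cdot \frac{27}{2} = \left(-672\right) 54 = -36288$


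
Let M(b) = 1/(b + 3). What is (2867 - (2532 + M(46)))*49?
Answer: 16414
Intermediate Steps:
M(b) = 1/(3 + b)
(2867 - (2532 + M(46)))*49 = (2867 - (2532 + 1/(3 + 46)))*49 = (2867 - (2532 + 1/49))*49 = (2867 - 1*124069/49)*49 = (2867 - 124069/49)*49 = (16414/49)*49 = 16414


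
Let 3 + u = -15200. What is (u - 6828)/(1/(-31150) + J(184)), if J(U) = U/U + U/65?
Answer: -8921453450/1551257 ≈ -5751.1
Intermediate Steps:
u = -15203 (u = -3 - 15200 = -15203)
J(U) = 1 + U/65 (J(U) = 1 + U*(1/65) = 1 + U/65)
(u - 6828)/(1/(-31150) + J(184)) = (-15203 - 6828)/(1/(-31150) + (1 + (1/65)*184)) = -22031/(-1/31150 + (1 + 184/65)) = -22031/(-1/31150 + 249/65) = -22031/1551257/404950 = -22031*404950/1551257 = -8921453450/1551257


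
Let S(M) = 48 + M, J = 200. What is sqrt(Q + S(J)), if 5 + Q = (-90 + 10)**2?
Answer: sqrt(6643) ≈ 81.505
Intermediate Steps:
Q = 6395 (Q = -5 + (-90 + 10)**2 = -5 + (-80)**2 = -5 + 6400 = 6395)
sqrt(Q + S(J)) = sqrt(6395 + (48 + 200)) = sqrt(6395 + 248) = sqrt(6643)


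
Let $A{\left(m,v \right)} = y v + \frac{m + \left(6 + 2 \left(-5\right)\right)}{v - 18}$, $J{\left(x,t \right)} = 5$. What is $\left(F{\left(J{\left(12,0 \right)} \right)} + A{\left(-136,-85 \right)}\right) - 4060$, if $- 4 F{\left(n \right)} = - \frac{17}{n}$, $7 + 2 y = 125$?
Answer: $- \frac{18689949}{2060} \approx -9072.8$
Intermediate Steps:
$y = 59$ ($y = - \frac{7}{2} + \frac{1}{2} \cdot 125 = - \frac{7}{2} + \frac{125}{2} = 59$)
$F{\left(n \right)} = \frac{17}{4 n}$ ($F{\left(n \right)} = - \frac{\left(-17\right) \frac{1}{n}}{4} = \frac{17}{4 n}$)
$A{\left(m,v \right)} = 59 v + \frac{-4 + m}{-18 + v}$ ($A{\left(m,v \right)} = 59 v + \frac{m + \left(6 + 2 \left(-5\right)\right)}{v - 18} = 59 v + \frac{m + \left(6 - 10\right)}{-18 + v} = 59 v + \frac{m - 4}{-18 + v} = 59 v + \frac{-4 + m}{-18 + v}$)
$\left(F{\left(J{\left(12,0 \right)} \right)} + A{\left(-136,-85 \right)}\right) - 4060 = \left(\frac{17}{4 \cdot 5} + \frac{-4 - 136 - -90270 + 59 \left(-85\right)^{2}}{-18 - 85}\right) - 4060 = \left(\frac{17}{4} \cdot \frac{1}{5} + \frac{-4 - 136 + 90270 + 59 \cdot 7225}{-103}\right) - 4060 = \left(\frac{17}{20} - \frac{-4 - 136 + 90270 + 426275}{103}\right) - 4060 = \left(\frac{17}{20} - \frac{516405}{103}\right) - 4060 = - \frac{10326349}{2060} - 4060 = - \frac{18689949}{2060}$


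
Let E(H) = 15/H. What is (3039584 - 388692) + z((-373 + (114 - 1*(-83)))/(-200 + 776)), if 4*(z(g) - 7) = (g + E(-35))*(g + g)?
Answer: 48097913491/18144 ≈ 2.6509e+6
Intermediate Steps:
z(g) = 7 + g*(-3/7 + g)/2 (z(g) = 7 + ((g + 15/(-35))*(g + g))/4 = 7 + ((g + 15*(-1/35))*(2*g))/4 = 7 + ((g - 3/7)*(2*g))/4 = 7 + ((-3/7 + g)*(2*g))/4 = 7 + (2*g*(-3/7 + g))/4 = 7 + g*(-3/7 + g)/2)
(3039584 - 388692) + z((-373 + (114 - 1*(-83)))/(-200 + 776)) = (3039584 - 388692) + (7 + ((-373 + (114 - 1*(-83)))/(-200 + 776))**2/2 - 3*(-373 + (114 - 1*(-83)))/(14*(-200 + 776))) = 2650892 + (7 + ((-373 + (114 + 83))/576)**2/2 - 3*(-373 + (114 + 83))/(14*576)) = 2650892 + (7 + ((-373 + 197)*(1/576))**2/2 - 3*(-373 + 197)/(14*576)) = 2650892 + (7 + (-176*1/576)**2/2 - (-264)/(7*576)) = 2650892 + (7 + (-11/36)**2/2 - 3/14*(-11/36)) = 2650892 + (7 + (1/2)*(121/1296) + 11/168) = 2650892 + (7 + 121/2592 + 11/168) = 2650892 + 129043/18144 = 48097913491/18144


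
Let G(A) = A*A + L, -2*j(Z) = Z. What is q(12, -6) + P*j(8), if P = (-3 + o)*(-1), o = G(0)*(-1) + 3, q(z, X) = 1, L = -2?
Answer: 9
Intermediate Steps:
j(Z) = -Z/2
G(A) = -2 + A² (G(A) = A*A - 2 = A² - 2 = -2 + A²)
o = 5 (o = (-2 + 0²)*(-1) + 3 = (-2 + 0)*(-1) + 3 = -2*(-1) + 3 = 2 + 3 = 5)
P = -2 (P = (-3 + 5)*(-1) = 2*(-1) = -2)
q(12, -6) + P*j(8) = 1 - (-1)*8 = 1 - 2*(-4) = 1 + 8 = 9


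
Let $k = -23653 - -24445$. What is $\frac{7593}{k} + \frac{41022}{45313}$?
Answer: $\frac{125517011}{11962632} \approx 10.492$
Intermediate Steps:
$k = 792$ ($k = -23653 + 24445 = 792$)
$\frac{7593}{k} + \frac{41022}{45313} = \frac{7593}{792} + \frac{41022}{45313} = 7593 \cdot \frac{1}{792} + 41022 \cdot \frac{1}{45313} = \frac{2531}{264} + \frac{41022}{45313} = \frac{125517011}{11962632}$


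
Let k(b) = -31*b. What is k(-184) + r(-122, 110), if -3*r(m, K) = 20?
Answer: 17092/3 ≈ 5697.3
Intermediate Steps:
r(m, K) = -20/3 (r(m, K) = -⅓*20 = -20/3)
k(-184) + r(-122, 110) = -31*(-184) - 20/3 = 5704 - 20/3 = 17092/3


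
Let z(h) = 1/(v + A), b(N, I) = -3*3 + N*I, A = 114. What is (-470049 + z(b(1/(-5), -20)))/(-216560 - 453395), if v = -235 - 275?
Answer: 37227881/53060436 ≈ 0.70161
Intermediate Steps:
b(N, I) = -9 + I*N
v = -510
z(h) = -1/396 (z(h) = 1/(-510 + 114) = 1/(-396) = -1/396)
(-470049 + z(b(1/(-5), -20)))/(-216560 - 453395) = (-470049 - 1/396)/(-216560 - 453395) = -186139405/396/(-669955) = -186139405/396*(-1/669955) = 37227881/53060436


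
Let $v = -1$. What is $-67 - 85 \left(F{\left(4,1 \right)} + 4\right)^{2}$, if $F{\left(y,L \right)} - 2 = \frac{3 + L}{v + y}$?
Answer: $- \frac{41743}{9} \approx -4638.1$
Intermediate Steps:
$F{\left(y,L \right)} = 2 + \frac{3 + L}{-1 + y}$
$-67 - 85 \left(F{\left(4,1 \right)} + 4\right)^{2} = -67 - 85 \left(\frac{1 + 1 + 2 \cdot 4}{-1 + 4} + 4\right)^{2} = -67 - 85 \left(\frac{1 + 1 + 8}{3} + 4\right)^{2} = -67 - 85 \left(\frac{1}{3} \cdot 10 + 4\right)^{2} = -67 - 85 \left(\frac{10}{3} + 4\right)^{2} = -67 - 85 \left(\frac{22}{3}\right)^{2} = -67 - \frac{41140}{9} = - \frac{41743}{9}$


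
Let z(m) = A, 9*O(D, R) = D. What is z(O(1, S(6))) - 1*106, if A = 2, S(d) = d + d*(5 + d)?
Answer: -104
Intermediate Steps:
O(D, R) = D/9
z(m) = 2
z(O(1, S(6))) - 1*106 = 2 - 1*106 = 2 - 106 = -104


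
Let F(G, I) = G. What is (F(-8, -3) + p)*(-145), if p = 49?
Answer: -5945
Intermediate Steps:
(F(-8, -3) + p)*(-145) = (-8 + 49)*(-145) = 41*(-145) = -5945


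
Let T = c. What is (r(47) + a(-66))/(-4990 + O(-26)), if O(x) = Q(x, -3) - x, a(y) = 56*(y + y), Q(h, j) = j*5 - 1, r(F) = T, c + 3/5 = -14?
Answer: 37033/24900 ≈ 1.4873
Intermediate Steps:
c = -73/5 (c = -⅗ - 14 = -73/5 ≈ -14.600)
T = -73/5 ≈ -14.600
r(F) = -73/5
Q(h, j) = -1 + 5*j (Q(h, j) = 5*j - 1 = -1 + 5*j)
a(y) = 112*y (a(y) = 56*(2*y) = 112*y)
O(x) = -16 - x (O(x) = (-1 + 5*(-3)) - x = (-1 - 15) - x = -16 - x)
(r(47) + a(-66))/(-4990 + O(-26)) = (-73/5 + 112*(-66))/(-4990 + (-16 - 1*(-26))) = (-73/5 - 7392)/(-4990 + (-16 + 26)) = -37033/(5*(-4990 + 10)) = -37033/5/(-4980) = -37033/5*(-1/4980) = 37033/24900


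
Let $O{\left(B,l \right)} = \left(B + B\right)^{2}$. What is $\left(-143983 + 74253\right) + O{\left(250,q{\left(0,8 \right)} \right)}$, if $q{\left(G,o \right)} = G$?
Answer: $180270$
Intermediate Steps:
$O{\left(B,l \right)} = 4 B^{2}$ ($O{\left(B,l \right)} = \left(2 B\right)^{2} = 4 B^{2}$)
$\left(-143983 + 74253\right) + O{\left(250,q{\left(0,8 \right)} \right)} = \left(-143983 + 74253\right) + 4 \cdot 250^{2} = -69730 + 4 \cdot 62500 = -69730 + 250000 = 180270$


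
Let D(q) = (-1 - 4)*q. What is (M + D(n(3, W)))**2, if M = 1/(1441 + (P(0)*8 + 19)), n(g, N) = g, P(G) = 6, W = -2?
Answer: 511619161/2274064 ≈ 224.98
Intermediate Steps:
D(q) = -5*q
M = 1/1508 (M = 1/(1441 + (6*8 + 19)) = 1/(1441 + (48 + 19)) = 1/(1441 + 67) = 1/1508 ≈ 0.00066313)
(M + D(n(3, W)))**2 = (1/1508 - 5*3)**2 = (1/1508 - 15)**2 = (-22619/1508)**2 = 511619161/2274064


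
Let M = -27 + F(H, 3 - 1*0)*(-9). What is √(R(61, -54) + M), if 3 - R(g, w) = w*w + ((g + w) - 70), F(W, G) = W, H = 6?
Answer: I*√2931 ≈ 54.139*I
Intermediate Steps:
R(g, w) = 73 - g - w - w² (R(g, w) = 3 - (w*w + ((g + w) - 70)) = 3 - (w² + (-70 + g + w)) = 3 - (-70 + g + w + w²) = 3 + (70 - g - w - w²) = 73 - g - w - w²)
M = -81 (M = -27 + 6*(-9) = -27 - 54 = -81)
√(R(61, -54) + M) = √((73 - 1*61 - 1*(-54) - 1*(-54)²) - 81) = √((73 - 61 + 54 - 1*2916) - 81) = √((73 - 61 + 54 - 2916) - 81) = √(-2850 - 81) = √(-2931) = I*√2931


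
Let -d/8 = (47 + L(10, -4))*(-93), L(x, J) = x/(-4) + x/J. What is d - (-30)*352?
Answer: 41808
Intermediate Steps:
L(x, J) = -x/4 + x/J (L(x, J) = x*(-1/4) + x/J = -x/4 + x/J)
d = 31248 (d = -8*(47 + (-1/4*10 + 10/(-4)))*(-93) = -8*(47 + (-5/2 + 10*(-1/4)))*(-93) = -8*(47 + (-5/2 - 5/2))*(-93) = -8*(47 - 5)*(-93) = -336*(-93) = -8*(-3906) = 31248)
d - (-30)*352 = 31248 - (-30)*352 = 31248 - 1*(-10560) = 31248 + 10560 = 41808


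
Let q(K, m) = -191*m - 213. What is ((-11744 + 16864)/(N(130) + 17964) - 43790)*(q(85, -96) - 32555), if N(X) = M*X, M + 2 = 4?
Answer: 719817503680/1139 ≈ 6.3197e+8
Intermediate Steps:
M = 2 (M = -2 + 4 = 2)
N(X) = 2*X
q(K, m) = -213 - 191*m
((-11744 + 16864)/(N(130) + 17964) - 43790)*(q(85, -96) - 32555) = ((-11744 + 16864)/(2*130 + 17964) - 43790)*((-213 - 191*(-96)) - 32555) = (5120/(260 + 17964) - 43790)*((-213 + 18336) - 32555) = (5120/18224 - 43790)*(18123 - 32555) = (5120*(1/18224) - 43790)*(-14432) = (320/1139 - 43790)*(-14432) = -49876490/1139*(-14432) = 719817503680/1139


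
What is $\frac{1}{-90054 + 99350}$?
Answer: $\frac{1}{9296} \approx 0.00010757$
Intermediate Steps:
$\frac{1}{-90054 + 99350} = \frac{1}{9296}$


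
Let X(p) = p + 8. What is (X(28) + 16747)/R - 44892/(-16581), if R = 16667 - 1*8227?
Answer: 219055801/46647880 ≈ 4.6959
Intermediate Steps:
X(p) = 8 + p
R = 8440 (R = 16667 - 8227 = 8440)
(X(28) + 16747)/R - 44892/(-16581) = ((8 + 28) + 16747)/8440 - 44892/(-16581) = (36 + 16747)*(1/8440) - 44892*(-1/16581) = 16783*(1/8440) + 14964/5527 = 16783/8440 + 14964/5527 = 219055801/46647880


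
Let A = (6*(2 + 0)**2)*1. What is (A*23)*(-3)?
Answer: -1656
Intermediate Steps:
A = 24 (A = (6*2**2)*1 = (6*4)*1 = 24*1 = 24)
(A*23)*(-3) = (24*23)*(-3) = 552*(-3) = -1656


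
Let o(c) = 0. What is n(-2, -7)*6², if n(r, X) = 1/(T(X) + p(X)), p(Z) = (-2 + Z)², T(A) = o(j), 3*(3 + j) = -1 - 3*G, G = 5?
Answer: 4/9 ≈ 0.44444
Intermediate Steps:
j = -25/3 (j = -3 + (-1 - 3*5)/3 = -3 + (-1 - 15)/3 = -3 + (⅓)*(-16) = -3 - 16/3 = -25/3 ≈ -8.3333)
T(A) = 0
n(r, X) = (-2 + X)⁻² (n(r, X) = 1/(0 + (-2 + X)²) = 1/((-2 + X)²) = (-2 + X)⁻²)
n(-2, -7)*6² = 6²/(-2 - 7)² = 36/(-9)² = (1/81)*36 = 4/9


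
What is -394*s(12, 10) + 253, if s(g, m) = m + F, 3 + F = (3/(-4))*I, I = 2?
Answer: -1914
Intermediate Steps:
F = -9/2 (F = -3 + (3/(-4))*2 = -3 + (3*(-1/4))*2 = -3 - 3/4*2 = -3 - 3/2 = -9/2 ≈ -4.5000)
s(g, m) = -9/2 + m (s(g, m) = m - 9/2 = -9/2 + m)
-394*s(12, 10) + 253 = -394*(-9/2 + 10) + 253 = -394*11/2 + 253 = -2167 + 253 = -1914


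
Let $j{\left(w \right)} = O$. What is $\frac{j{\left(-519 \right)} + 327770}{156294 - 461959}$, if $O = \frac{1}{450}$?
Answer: $- \frac{147496501}{137549250} \approx -1.0723$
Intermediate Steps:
$O = \frac{1}{450} \approx 0.0022222$
$j{\left(w \right)} = \frac{1}{450}$
$\frac{j{\left(-519 \right)} + 327770}{156294 - 461959} = \frac{\frac{1}{450} + 327770}{156294 - 461959} = \frac{147496501}{450 \left(-305665\right)} = \frac{147496501}{450} \left(- \frac{1}{305665}\right) = - \frac{147496501}{137549250}$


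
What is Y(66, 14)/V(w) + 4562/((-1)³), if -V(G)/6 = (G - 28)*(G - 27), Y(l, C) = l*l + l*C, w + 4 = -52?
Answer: -7951786/1743 ≈ -4562.1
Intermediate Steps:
w = -56 (w = -4 - 52 = -56)
Y(l, C) = l² + C*l
V(G) = -6*(-28 + G)*(-27 + G) (V(G) = -6*(G - 28)*(G - 27) = -6*(-28 + G)*(-27 + G))
Y(66, 14)/V(w) + 4562/((-1)³) = (66*(14 + 66))/(-4536 - 6*(-56)² + 330*(-56)) + 4562/((-1)³) = (66*80)/(-4536 - 6*3136 - 18480) + 4562/(-1) = 5280/(-4536 - 18816 - 18480) + 4562*(-1) = 5280/(-41832) - 4562 = 5280*(-1/41832) - 4562 = -220/1743 - 4562 = -7951786/1743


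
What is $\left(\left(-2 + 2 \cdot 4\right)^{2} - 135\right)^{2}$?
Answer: $9801$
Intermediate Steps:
$\left(\left(-2 + 2 \cdot 4\right)^{2} - 135\right)^{2} = \left(\left(-2 + 8\right)^{2} - 135\right)^{2} = \left(6^{2} - 135\right)^{2} = \left(36 - 135\right)^{2} = \left(-99\right)^{2} = 9801$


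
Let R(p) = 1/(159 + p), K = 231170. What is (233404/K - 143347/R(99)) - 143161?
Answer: -4291288000193/115585 ≈ -3.7127e+7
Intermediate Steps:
(233404/K - 143347/R(99)) - 143161 = (233404/231170 - 143347/(1/(159 + 99))) - 143161 = (233404*(1/231170) - 143347/(1/258)) - 143161 = (116702/115585 - 143347/1/258) - 143161 = (116702/115585 - 143347*258) - 143161 = (116702/115585 - 36983526) - 143161 = -4274740736008/115585 - 143161 = -4291288000193/115585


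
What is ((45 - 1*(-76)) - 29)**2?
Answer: 8464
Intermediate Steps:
((45 - 1*(-76)) - 29)**2 = ((45 + 76) - 29)**2 = (121 - 29)**2 = 92**2 = 8464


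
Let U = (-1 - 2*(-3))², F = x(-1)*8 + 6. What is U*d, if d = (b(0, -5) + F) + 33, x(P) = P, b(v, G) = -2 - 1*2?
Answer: 675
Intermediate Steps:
b(v, G) = -4 (b(v, G) = -2 - 2 = -4)
F = -2 (F = -1*8 + 6 = -8 + 6 = -2)
d = 27 (d = (-4 - 2) + 33 = -6 + 33 = 27)
U = 25 (U = (-1 + 6)² = 5² = 25)
U*d = 25*27 = 675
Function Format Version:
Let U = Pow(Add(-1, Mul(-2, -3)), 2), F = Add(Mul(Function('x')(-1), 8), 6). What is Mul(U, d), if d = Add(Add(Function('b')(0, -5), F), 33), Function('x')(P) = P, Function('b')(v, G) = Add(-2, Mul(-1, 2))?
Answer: 675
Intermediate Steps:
Function('b')(v, G) = -4 (Function('b')(v, G) = Add(-2, -2) = -4)
F = -2 (F = Add(Mul(-1, 8), 6) = Add(-8, 6) = -2)
d = 27 (d = Add(Add(-4, -2), 33) = Add(-6, 33) = 27)
U = 25 (U = Pow(Add(-1, 6), 2) = Pow(5, 2) = 25)
Mul(U, d) = Mul(25, 27) = 675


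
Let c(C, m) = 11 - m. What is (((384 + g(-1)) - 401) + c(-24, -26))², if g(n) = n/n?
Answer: 441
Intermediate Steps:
g(n) = 1
(((384 + g(-1)) - 401) + c(-24, -26))² = (((384 + 1) - 401) + (11 - 1*(-26)))² = ((385 - 401) + (11 + 26))² = (-16 + 37)² = 21² = 441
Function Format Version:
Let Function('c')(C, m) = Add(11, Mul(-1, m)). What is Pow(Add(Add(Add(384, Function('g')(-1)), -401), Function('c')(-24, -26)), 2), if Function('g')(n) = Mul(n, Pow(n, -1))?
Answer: 441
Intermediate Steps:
Function('g')(n) = 1
Pow(Add(Add(Add(384, Function('g')(-1)), -401), Function('c')(-24, -26)), 2) = Pow(Add(Add(Add(384, 1), -401), Add(11, Mul(-1, -26))), 2) = Pow(Add(Add(385, -401), Add(11, 26)), 2) = Pow(Add(-16, 37), 2) = Pow(21, 2) = 441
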